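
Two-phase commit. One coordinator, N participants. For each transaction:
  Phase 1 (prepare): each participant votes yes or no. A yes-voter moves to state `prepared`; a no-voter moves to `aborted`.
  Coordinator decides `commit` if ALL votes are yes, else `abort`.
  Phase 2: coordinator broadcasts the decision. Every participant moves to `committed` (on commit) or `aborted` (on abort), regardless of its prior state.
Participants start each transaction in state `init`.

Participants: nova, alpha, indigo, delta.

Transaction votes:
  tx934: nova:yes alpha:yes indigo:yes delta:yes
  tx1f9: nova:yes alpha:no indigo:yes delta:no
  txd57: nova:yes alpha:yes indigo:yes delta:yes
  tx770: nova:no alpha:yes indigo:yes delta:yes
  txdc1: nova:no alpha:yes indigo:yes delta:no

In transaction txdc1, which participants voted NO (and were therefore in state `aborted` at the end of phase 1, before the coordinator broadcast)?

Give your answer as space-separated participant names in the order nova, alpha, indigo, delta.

Txn txdc1 phase 1: nova no -> aborted; alpha yes -> prepared; indigo yes -> prepared; delta no -> aborted

Answer: nova delta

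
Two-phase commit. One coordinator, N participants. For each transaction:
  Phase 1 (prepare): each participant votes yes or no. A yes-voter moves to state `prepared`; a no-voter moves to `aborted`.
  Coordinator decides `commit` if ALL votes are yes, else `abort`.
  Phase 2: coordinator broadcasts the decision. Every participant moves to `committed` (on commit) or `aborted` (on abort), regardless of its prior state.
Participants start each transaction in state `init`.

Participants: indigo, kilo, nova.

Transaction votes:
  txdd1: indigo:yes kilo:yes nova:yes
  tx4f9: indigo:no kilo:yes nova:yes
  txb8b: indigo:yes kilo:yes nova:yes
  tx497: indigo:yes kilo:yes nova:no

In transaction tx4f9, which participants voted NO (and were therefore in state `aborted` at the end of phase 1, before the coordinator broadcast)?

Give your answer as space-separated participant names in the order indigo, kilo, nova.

Answer: indigo

Derivation:
Txn tx4f9 phase 1: indigo no -> aborted; kilo yes -> prepared; nova yes -> prepared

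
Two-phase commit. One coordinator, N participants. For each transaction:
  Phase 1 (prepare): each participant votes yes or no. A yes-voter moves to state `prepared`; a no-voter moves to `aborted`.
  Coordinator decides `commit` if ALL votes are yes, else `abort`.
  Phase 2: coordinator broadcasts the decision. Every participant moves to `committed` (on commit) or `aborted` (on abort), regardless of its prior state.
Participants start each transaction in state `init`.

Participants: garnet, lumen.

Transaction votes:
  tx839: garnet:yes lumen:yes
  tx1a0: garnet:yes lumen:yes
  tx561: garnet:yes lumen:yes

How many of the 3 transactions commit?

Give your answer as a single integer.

tx839: all yes -> commit (commits=1)
tx1a0: all yes -> commit (commits=2)
tx561: all yes -> commit (commits=3)

Answer: 3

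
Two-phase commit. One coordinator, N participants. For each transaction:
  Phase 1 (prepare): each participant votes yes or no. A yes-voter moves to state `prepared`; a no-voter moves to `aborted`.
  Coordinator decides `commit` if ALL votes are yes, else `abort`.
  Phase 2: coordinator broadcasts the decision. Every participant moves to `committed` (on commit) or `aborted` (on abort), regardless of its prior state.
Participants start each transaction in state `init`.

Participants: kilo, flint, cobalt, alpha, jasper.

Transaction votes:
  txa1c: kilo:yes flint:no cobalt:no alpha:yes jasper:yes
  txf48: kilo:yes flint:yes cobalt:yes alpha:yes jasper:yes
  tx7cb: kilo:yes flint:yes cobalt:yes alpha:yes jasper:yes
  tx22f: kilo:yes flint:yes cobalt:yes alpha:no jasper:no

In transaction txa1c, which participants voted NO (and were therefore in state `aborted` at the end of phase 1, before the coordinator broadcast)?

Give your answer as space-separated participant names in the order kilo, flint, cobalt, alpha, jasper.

Answer: flint cobalt

Derivation:
Txn txa1c phase 1: kilo yes -> prepared; flint no -> aborted; cobalt no -> aborted; alpha yes -> prepared; jasper yes -> prepared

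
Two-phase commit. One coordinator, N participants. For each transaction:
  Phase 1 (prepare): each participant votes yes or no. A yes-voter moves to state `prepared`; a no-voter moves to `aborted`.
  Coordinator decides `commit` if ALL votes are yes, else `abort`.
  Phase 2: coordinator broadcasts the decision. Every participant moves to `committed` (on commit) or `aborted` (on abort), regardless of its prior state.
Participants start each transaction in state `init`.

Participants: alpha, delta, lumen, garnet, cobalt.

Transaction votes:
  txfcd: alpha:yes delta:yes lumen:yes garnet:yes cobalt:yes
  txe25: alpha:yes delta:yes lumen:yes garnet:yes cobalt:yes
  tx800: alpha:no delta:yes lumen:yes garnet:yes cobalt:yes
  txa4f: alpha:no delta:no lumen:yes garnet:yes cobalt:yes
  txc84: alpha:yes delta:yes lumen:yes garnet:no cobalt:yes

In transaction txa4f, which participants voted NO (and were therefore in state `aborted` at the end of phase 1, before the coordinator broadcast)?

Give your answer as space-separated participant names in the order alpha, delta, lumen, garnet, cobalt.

Txn txa4f phase 1: alpha no -> aborted; delta no -> aborted; lumen yes -> prepared; garnet yes -> prepared; cobalt yes -> prepared

Answer: alpha delta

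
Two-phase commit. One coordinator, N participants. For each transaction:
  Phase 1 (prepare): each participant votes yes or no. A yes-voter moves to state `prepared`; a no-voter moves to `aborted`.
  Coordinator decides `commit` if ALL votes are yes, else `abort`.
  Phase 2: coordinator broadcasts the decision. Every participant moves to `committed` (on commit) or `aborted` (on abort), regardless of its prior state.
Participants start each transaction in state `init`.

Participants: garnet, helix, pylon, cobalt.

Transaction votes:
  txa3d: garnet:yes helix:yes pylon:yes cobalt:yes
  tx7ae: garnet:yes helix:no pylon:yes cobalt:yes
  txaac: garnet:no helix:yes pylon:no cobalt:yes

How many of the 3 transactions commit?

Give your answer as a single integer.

txa3d: all yes -> commit (commits=1)
tx7ae: no from helix -> abort (commits=1)
txaac: no from garnet, pylon -> abort (commits=1)

Answer: 1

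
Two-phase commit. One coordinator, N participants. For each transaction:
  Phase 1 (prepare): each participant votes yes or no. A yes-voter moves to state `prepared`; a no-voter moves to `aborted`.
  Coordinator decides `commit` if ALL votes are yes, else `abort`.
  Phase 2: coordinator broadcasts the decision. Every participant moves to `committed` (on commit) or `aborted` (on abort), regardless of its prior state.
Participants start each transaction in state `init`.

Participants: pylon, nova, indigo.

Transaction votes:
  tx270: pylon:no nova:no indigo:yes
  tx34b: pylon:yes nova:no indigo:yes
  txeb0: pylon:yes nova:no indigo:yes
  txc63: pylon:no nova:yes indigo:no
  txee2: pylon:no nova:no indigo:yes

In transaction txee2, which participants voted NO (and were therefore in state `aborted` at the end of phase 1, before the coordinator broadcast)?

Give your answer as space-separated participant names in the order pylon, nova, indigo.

Answer: pylon nova

Derivation:
Txn txee2 phase 1: pylon no -> aborted; nova no -> aborted; indigo yes -> prepared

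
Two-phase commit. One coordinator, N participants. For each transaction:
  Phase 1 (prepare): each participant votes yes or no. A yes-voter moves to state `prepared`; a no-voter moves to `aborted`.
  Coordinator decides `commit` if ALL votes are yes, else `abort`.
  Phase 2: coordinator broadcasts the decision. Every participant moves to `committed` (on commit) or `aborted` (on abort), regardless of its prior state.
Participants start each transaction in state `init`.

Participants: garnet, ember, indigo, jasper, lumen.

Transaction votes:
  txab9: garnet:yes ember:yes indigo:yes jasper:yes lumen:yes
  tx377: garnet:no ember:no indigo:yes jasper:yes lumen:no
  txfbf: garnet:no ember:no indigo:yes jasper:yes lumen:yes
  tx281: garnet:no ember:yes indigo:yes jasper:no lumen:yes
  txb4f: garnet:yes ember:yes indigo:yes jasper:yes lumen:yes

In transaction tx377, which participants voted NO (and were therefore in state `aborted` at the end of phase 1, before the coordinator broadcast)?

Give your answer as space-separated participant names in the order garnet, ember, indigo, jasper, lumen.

Answer: garnet ember lumen

Derivation:
Txn tx377 phase 1: garnet no -> aborted; ember no -> aborted; indigo yes -> prepared; jasper yes -> prepared; lumen no -> aborted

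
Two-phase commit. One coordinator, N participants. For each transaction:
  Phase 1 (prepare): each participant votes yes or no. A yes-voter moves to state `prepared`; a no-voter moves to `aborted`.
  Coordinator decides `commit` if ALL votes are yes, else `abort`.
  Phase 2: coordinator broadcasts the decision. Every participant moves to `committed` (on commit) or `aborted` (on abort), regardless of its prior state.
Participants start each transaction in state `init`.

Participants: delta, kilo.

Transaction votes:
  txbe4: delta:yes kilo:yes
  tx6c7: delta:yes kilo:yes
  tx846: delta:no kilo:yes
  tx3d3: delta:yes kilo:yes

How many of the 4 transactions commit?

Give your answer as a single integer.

Answer: 3

Derivation:
txbe4: all yes -> commit (commits=1)
tx6c7: all yes -> commit (commits=2)
tx846: no from delta -> abort (commits=2)
tx3d3: all yes -> commit (commits=3)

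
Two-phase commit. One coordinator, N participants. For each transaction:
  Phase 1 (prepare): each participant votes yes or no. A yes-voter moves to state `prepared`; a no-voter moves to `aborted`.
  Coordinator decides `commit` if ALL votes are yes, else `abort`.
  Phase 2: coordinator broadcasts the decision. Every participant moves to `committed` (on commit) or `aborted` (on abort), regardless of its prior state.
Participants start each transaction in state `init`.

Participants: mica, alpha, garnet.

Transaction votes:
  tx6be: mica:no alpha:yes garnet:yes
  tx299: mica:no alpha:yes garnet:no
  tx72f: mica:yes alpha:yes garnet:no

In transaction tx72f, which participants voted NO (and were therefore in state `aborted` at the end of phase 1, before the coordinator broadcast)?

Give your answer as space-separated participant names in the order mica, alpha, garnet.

Answer: garnet

Derivation:
Txn tx72f phase 1: mica yes -> prepared; alpha yes -> prepared; garnet no -> aborted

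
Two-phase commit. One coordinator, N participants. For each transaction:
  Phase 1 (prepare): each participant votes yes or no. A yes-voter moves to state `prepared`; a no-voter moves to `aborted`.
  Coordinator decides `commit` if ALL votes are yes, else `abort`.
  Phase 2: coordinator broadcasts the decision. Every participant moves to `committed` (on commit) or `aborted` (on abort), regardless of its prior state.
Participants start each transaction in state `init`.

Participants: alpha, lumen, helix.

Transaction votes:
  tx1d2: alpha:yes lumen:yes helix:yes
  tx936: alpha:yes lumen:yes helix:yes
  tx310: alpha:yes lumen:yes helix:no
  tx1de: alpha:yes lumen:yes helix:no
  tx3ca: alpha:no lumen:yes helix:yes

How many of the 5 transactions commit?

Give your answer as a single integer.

tx1d2: all yes -> commit (commits=1)
tx936: all yes -> commit (commits=2)
tx310: no from helix -> abort (commits=2)
tx1de: no from helix -> abort (commits=2)
tx3ca: no from alpha -> abort (commits=2)

Answer: 2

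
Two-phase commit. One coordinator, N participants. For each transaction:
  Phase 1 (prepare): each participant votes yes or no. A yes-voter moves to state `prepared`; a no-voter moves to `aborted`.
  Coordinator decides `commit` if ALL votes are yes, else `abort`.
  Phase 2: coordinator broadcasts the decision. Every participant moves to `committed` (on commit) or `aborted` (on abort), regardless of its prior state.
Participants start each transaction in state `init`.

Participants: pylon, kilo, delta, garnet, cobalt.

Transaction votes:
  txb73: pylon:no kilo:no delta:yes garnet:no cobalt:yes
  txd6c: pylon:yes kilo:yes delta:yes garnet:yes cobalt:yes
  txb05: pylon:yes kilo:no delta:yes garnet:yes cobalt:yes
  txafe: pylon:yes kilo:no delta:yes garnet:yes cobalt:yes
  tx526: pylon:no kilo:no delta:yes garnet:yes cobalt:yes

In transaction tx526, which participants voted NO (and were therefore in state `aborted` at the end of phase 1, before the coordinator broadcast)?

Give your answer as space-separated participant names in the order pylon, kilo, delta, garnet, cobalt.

Answer: pylon kilo

Derivation:
Txn tx526 phase 1: pylon no -> aborted; kilo no -> aborted; delta yes -> prepared; garnet yes -> prepared; cobalt yes -> prepared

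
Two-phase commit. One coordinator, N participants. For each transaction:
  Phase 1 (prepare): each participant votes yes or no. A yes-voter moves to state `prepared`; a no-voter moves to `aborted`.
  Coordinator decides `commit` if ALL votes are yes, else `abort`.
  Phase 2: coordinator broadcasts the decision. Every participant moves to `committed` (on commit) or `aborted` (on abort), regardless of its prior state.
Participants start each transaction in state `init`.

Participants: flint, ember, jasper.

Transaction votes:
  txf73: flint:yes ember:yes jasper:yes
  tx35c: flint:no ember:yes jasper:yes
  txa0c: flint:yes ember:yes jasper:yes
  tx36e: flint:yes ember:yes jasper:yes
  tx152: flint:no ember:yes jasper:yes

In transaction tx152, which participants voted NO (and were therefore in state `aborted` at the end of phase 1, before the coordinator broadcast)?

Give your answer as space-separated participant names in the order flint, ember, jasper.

Answer: flint

Derivation:
Txn tx152 phase 1: flint no -> aborted; ember yes -> prepared; jasper yes -> prepared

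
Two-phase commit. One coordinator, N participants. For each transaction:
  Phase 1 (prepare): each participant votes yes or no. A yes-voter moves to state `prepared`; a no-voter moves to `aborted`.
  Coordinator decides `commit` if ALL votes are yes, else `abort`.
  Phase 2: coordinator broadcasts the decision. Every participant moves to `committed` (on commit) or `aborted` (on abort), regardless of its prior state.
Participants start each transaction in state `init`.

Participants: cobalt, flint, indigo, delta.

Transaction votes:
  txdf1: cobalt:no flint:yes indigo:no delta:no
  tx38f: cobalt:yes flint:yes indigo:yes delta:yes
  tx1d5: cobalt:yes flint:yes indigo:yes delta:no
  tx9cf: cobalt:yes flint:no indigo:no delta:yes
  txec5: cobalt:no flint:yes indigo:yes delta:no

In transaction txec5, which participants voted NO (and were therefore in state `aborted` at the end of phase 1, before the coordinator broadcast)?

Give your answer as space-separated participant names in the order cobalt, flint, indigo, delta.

Txn txec5 phase 1: cobalt no -> aborted; flint yes -> prepared; indigo yes -> prepared; delta no -> aborted

Answer: cobalt delta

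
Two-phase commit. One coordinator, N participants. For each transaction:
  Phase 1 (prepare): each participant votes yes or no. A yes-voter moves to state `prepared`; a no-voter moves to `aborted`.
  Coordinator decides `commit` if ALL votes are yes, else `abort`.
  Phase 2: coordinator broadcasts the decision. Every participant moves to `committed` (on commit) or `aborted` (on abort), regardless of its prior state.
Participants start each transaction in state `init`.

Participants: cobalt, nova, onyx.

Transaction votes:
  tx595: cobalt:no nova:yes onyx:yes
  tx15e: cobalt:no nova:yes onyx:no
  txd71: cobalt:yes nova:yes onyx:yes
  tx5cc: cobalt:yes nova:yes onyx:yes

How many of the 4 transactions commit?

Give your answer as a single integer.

tx595: no from cobalt -> abort (commits=0)
tx15e: no from cobalt, onyx -> abort (commits=0)
txd71: all yes -> commit (commits=1)
tx5cc: all yes -> commit (commits=2)

Answer: 2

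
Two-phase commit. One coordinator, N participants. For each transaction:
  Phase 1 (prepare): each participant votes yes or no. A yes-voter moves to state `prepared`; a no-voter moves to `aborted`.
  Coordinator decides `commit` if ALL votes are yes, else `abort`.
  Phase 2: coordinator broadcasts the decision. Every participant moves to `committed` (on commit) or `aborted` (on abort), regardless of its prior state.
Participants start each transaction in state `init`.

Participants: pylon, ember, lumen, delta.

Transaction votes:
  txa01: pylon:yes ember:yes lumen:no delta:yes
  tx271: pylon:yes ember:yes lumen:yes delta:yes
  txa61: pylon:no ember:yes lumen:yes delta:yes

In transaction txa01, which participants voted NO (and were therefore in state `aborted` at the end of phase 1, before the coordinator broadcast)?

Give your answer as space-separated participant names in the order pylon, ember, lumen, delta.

Answer: lumen

Derivation:
Txn txa01 phase 1: pylon yes -> prepared; ember yes -> prepared; lumen no -> aborted; delta yes -> prepared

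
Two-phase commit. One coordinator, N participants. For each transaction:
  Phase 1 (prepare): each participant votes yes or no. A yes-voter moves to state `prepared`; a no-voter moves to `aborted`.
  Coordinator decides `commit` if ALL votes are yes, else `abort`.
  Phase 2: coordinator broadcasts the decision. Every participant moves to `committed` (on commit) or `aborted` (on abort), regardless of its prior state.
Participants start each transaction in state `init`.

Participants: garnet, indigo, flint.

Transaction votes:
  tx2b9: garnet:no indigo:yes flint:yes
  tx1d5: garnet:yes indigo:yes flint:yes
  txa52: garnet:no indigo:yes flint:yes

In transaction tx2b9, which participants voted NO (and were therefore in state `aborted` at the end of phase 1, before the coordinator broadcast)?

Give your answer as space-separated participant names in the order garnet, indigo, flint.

Answer: garnet

Derivation:
Txn tx2b9 phase 1: garnet no -> aborted; indigo yes -> prepared; flint yes -> prepared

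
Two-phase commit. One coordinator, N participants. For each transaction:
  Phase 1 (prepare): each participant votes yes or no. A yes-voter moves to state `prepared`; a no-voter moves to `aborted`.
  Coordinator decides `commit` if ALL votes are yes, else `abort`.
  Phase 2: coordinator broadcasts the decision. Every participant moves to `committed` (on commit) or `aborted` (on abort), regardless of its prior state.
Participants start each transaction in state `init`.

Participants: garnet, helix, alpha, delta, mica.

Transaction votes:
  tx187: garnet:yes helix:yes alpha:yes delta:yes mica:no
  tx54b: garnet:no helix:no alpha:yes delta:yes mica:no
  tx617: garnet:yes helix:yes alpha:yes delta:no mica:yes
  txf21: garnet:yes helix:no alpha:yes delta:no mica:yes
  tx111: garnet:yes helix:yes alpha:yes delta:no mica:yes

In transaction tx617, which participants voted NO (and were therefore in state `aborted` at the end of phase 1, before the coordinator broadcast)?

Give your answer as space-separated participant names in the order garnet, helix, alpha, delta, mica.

Txn tx617 phase 1: garnet yes -> prepared; helix yes -> prepared; alpha yes -> prepared; delta no -> aborted; mica yes -> prepared

Answer: delta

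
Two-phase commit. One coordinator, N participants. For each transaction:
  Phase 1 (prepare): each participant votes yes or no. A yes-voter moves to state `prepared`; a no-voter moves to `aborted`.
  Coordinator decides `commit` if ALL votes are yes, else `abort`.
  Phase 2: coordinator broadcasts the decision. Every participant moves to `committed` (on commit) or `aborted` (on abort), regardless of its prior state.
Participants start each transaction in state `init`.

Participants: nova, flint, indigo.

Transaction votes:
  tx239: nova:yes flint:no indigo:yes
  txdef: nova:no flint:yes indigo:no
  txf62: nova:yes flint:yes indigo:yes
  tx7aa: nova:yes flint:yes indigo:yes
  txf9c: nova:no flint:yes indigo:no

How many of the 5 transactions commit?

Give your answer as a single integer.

tx239: no from flint -> abort (commits=0)
txdef: no from nova, indigo -> abort (commits=0)
txf62: all yes -> commit (commits=1)
tx7aa: all yes -> commit (commits=2)
txf9c: no from nova, indigo -> abort (commits=2)

Answer: 2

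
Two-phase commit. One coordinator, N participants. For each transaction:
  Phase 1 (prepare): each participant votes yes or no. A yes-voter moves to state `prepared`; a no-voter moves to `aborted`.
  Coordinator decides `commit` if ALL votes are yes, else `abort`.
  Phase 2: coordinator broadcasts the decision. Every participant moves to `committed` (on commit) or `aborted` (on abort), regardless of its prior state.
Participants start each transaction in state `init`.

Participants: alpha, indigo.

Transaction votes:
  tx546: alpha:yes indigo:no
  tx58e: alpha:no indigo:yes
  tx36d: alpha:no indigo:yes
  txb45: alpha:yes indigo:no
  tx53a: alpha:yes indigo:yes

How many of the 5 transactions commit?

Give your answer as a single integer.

Answer: 1

Derivation:
tx546: no from indigo -> abort (commits=0)
tx58e: no from alpha -> abort (commits=0)
tx36d: no from alpha -> abort (commits=0)
txb45: no from indigo -> abort (commits=0)
tx53a: all yes -> commit (commits=1)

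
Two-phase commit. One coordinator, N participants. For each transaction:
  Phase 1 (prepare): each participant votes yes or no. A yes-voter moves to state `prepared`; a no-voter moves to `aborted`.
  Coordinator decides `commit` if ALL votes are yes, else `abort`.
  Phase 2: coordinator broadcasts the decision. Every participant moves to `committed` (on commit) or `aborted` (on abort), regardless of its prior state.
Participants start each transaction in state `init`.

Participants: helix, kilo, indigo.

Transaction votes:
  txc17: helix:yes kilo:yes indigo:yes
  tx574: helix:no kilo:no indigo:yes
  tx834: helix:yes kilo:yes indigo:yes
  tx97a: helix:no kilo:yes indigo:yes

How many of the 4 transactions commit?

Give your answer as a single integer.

txc17: all yes -> commit (commits=1)
tx574: no from helix, kilo -> abort (commits=1)
tx834: all yes -> commit (commits=2)
tx97a: no from helix -> abort (commits=2)

Answer: 2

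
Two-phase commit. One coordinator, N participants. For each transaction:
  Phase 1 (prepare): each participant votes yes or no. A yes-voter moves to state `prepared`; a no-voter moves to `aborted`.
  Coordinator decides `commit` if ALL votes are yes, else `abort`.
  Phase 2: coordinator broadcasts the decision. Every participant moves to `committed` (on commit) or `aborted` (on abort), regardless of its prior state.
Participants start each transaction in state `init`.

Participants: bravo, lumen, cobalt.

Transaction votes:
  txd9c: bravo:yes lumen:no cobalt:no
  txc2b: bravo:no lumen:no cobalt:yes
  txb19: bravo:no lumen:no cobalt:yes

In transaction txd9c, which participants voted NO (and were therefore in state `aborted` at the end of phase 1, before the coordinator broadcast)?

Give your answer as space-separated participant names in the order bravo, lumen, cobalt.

Answer: lumen cobalt

Derivation:
Txn txd9c phase 1: bravo yes -> prepared; lumen no -> aborted; cobalt no -> aborted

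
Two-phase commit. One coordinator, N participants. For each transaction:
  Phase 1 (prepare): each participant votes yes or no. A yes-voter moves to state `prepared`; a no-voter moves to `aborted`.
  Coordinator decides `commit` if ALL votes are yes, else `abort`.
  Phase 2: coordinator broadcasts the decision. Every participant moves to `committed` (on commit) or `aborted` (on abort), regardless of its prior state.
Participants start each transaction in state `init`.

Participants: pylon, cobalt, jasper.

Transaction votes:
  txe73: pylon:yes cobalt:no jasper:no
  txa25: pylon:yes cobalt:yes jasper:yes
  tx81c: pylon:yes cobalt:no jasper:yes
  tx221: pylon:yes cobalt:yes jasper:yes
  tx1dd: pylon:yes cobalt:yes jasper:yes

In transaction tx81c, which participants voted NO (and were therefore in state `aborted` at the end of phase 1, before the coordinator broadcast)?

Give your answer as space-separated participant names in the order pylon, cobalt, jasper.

Txn tx81c phase 1: pylon yes -> prepared; cobalt no -> aborted; jasper yes -> prepared

Answer: cobalt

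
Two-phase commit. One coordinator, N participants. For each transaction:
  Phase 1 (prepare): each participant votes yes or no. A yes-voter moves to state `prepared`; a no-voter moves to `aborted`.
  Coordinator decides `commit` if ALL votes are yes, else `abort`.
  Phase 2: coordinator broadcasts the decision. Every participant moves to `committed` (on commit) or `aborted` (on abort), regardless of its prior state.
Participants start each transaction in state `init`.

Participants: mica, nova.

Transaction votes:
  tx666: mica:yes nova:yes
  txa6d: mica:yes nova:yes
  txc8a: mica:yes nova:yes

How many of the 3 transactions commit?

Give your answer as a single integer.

tx666: all yes -> commit (commits=1)
txa6d: all yes -> commit (commits=2)
txc8a: all yes -> commit (commits=3)

Answer: 3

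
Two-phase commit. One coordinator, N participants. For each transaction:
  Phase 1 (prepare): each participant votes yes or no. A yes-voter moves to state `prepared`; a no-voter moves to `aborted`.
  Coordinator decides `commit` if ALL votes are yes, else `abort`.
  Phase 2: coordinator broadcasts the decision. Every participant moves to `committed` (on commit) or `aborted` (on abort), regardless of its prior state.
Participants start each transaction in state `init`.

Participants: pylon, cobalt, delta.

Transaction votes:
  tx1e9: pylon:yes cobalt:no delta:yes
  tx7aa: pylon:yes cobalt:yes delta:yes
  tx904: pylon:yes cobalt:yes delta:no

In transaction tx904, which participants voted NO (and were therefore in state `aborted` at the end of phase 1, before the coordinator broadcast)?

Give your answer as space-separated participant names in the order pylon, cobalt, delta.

Answer: delta

Derivation:
Txn tx904 phase 1: pylon yes -> prepared; cobalt yes -> prepared; delta no -> aborted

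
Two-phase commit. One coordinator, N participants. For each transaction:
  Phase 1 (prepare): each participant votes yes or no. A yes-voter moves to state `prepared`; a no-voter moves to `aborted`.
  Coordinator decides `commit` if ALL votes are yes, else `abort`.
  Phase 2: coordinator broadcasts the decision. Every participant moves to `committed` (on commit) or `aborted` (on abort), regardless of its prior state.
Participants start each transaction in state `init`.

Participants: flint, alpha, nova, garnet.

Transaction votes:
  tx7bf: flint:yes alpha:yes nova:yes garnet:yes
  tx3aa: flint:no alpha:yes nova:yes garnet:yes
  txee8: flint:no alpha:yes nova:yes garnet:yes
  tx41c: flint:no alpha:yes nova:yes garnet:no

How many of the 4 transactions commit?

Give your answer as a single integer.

Answer: 1

Derivation:
tx7bf: all yes -> commit (commits=1)
tx3aa: no from flint -> abort (commits=1)
txee8: no from flint -> abort (commits=1)
tx41c: no from flint, garnet -> abort (commits=1)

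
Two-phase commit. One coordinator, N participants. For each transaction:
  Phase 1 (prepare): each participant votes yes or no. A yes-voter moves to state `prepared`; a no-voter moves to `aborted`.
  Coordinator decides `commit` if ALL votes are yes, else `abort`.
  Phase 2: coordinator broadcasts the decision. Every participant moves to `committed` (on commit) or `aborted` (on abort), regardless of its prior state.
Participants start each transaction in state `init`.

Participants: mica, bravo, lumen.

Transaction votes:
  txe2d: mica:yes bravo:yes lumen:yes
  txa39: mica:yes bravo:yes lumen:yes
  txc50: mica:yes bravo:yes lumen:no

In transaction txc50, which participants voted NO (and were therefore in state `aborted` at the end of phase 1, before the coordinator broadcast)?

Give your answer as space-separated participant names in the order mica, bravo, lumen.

Answer: lumen

Derivation:
Txn txc50 phase 1: mica yes -> prepared; bravo yes -> prepared; lumen no -> aborted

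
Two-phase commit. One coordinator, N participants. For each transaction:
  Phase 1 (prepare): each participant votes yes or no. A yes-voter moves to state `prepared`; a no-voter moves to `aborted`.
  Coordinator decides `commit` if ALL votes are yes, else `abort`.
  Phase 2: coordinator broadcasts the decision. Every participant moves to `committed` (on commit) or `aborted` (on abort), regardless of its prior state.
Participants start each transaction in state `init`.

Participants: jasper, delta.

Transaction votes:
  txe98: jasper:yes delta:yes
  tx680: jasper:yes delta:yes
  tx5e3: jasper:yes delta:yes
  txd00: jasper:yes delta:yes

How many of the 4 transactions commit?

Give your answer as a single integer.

txe98: all yes -> commit (commits=1)
tx680: all yes -> commit (commits=2)
tx5e3: all yes -> commit (commits=3)
txd00: all yes -> commit (commits=4)

Answer: 4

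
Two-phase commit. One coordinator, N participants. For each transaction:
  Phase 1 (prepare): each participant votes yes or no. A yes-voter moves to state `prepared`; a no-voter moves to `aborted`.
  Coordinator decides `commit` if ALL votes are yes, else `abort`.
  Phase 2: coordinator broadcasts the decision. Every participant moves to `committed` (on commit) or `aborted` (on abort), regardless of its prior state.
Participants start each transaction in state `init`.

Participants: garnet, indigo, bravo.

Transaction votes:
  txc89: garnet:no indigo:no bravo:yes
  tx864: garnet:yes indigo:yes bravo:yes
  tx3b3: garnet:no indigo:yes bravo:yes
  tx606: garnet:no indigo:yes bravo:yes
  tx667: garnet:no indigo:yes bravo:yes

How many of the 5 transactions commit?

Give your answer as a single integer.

txc89: no from garnet, indigo -> abort (commits=0)
tx864: all yes -> commit (commits=1)
tx3b3: no from garnet -> abort (commits=1)
tx606: no from garnet -> abort (commits=1)
tx667: no from garnet -> abort (commits=1)

Answer: 1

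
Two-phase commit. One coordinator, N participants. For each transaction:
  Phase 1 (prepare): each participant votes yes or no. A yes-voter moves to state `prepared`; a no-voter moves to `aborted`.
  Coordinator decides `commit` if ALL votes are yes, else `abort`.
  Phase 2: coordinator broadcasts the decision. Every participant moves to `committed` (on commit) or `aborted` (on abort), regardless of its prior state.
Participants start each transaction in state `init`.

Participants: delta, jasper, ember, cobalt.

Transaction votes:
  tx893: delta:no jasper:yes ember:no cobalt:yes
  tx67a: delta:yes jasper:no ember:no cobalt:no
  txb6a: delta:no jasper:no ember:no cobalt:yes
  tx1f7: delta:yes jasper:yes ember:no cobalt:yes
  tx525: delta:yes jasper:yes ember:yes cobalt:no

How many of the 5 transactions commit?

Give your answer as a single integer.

Answer: 0

Derivation:
tx893: no from delta, ember -> abort (commits=0)
tx67a: no from jasper, ember, cobalt -> abort (commits=0)
txb6a: no from delta, jasper, ember -> abort (commits=0)
tx1f7: no from ember -> abort (commits=0)
tx525: no from cobalt -> abort (commits=0)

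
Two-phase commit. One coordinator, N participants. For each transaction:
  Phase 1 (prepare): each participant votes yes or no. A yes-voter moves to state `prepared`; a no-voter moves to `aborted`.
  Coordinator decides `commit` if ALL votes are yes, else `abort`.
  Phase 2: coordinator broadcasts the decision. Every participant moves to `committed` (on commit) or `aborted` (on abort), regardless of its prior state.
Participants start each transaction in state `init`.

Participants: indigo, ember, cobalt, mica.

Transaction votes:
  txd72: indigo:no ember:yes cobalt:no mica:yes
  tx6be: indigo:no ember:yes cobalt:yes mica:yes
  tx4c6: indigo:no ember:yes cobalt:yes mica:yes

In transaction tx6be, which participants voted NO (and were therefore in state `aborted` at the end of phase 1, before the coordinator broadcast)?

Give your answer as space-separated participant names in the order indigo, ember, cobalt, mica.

Answer: indigo

Derivation:
Txn tx6be phase 1: indigo no -> aborted; ember yes -> prepared; cobalt yes -> prepared; mica yes -> prepared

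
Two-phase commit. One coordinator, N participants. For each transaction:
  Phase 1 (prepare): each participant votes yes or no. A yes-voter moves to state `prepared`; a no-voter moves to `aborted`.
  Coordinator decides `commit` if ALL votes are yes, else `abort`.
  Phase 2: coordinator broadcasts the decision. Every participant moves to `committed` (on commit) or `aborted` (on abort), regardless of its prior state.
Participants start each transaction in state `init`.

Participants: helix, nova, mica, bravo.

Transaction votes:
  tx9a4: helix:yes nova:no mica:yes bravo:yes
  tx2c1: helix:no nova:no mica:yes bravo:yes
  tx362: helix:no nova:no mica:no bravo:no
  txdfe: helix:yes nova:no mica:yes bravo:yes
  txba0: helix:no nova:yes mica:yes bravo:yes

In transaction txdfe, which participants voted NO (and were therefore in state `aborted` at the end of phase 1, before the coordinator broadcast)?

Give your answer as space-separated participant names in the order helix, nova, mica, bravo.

Answer: nova

Derivation:
Txn txdfe phase 1: helix yes -> prepared; nova no -> aborted; mica yes -> prepared; bravo yes -> prepared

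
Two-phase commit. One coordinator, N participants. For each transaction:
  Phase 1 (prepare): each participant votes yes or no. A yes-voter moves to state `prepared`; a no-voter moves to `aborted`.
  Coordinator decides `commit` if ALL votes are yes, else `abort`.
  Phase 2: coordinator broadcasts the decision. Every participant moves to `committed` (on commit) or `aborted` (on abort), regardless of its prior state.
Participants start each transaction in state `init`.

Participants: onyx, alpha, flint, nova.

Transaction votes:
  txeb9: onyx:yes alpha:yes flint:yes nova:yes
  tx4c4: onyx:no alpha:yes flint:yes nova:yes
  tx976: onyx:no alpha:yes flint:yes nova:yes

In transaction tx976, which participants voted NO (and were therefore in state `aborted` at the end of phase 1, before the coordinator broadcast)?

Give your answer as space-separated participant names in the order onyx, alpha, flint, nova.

Answer: onyx

Derivation:
Txn tx976 phase 1: onyx no -> aborted; alpha yes -> prepared; flint yes -> prepared; nova yes -> prepared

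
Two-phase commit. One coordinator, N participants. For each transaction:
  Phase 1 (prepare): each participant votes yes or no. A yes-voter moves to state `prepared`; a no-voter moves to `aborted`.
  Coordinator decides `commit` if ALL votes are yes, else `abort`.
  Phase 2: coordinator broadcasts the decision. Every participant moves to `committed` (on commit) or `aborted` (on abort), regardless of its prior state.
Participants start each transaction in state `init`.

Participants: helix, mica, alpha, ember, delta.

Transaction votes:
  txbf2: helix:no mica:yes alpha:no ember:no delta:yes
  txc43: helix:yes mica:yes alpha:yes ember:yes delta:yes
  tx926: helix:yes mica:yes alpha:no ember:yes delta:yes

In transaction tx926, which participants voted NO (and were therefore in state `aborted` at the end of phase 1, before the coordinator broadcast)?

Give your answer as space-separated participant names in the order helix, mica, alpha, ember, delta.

Txn tx926 phase 1: helix yes -> prepared; mica yes -> prepared; alpha no -> aborted; ember yes -> prepared; delta yes -> prepared

Answer: alpha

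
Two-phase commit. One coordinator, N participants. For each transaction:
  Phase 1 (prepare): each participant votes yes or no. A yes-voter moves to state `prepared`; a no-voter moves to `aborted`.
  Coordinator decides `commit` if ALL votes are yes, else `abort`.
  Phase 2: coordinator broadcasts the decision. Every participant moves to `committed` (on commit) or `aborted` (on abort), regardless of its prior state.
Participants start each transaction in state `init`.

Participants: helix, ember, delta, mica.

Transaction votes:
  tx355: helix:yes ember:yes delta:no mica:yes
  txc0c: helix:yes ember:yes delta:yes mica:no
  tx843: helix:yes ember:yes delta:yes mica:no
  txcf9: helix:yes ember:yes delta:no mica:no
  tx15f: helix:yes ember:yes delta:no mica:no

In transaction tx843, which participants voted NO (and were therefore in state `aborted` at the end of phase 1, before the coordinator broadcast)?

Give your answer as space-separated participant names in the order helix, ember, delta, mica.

Answer: mica

Derivation:
Txn tx843 phase 1: helix yes -> prepared; ember yes -> prepared; delta yes -> prepared; mica no -> aborted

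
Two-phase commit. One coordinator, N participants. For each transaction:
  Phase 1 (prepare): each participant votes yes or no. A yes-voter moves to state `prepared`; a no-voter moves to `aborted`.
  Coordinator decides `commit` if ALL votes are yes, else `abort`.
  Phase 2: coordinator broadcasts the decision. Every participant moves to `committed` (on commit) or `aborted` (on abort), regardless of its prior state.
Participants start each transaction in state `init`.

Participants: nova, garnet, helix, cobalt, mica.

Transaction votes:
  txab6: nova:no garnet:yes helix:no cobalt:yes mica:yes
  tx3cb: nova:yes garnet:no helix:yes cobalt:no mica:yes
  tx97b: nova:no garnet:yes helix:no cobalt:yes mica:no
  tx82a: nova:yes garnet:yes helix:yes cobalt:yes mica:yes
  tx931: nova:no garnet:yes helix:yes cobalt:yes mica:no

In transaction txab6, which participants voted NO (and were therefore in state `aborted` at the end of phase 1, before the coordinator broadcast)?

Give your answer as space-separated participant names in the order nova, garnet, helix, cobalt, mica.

Txn txab6 phase 1: nova no -> aborted; garnet yes -> prepared; helix no -> aborted; cobalt yes -> prepared; mica yes -> prepared

Answer: nova helix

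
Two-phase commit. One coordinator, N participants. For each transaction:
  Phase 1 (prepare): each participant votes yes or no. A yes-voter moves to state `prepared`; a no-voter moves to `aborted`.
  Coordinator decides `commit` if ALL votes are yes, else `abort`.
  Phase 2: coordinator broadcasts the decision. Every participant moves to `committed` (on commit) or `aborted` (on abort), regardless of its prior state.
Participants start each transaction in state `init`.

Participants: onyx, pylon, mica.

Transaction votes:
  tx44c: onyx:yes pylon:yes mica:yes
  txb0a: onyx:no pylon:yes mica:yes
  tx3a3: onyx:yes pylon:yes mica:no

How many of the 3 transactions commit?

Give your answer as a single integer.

Answer: 1

Derivation:
tx44c: all yes -> commit (commits=1)
txb0a: no from onyx -> abort (commits=1)
tx3a3: no from mica -> abort (commits=1)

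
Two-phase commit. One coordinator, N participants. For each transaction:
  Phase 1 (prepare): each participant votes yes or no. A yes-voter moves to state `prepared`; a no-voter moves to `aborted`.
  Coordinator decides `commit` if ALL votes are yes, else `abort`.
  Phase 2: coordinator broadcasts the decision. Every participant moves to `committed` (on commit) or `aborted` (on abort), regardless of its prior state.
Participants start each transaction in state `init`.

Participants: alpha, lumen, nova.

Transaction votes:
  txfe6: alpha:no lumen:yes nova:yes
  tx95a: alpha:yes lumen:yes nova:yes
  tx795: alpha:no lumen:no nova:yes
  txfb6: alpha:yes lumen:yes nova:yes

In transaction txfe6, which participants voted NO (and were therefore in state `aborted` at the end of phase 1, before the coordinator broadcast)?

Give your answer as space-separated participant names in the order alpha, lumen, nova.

Txn txfe6 phase 1: alpha no -> aborted; lumen yes -> prepared; nova yes -> prepared

Answer: alpha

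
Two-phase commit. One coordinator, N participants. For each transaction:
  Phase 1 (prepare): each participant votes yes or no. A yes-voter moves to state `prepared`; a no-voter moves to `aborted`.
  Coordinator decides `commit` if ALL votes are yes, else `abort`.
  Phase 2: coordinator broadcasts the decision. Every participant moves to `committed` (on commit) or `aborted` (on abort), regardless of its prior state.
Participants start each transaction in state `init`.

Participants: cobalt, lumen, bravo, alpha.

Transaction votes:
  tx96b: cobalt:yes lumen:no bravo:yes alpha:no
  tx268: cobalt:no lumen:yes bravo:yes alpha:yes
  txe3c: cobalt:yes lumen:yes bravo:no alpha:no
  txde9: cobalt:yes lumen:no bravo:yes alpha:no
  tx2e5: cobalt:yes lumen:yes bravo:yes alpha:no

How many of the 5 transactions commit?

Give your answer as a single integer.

Answer: 0

Derivation:
tx96b: no from lumen, alpha -> abort (commits=0)
tx268: no from cobalt -> abort (commits=0)
txe3c: no from bravo, alpha -> abort (commits=0)
txde9: no from lumen, alpha -> abort (commits=0)
tx2e5: no from alpha -> abort (commits=0)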